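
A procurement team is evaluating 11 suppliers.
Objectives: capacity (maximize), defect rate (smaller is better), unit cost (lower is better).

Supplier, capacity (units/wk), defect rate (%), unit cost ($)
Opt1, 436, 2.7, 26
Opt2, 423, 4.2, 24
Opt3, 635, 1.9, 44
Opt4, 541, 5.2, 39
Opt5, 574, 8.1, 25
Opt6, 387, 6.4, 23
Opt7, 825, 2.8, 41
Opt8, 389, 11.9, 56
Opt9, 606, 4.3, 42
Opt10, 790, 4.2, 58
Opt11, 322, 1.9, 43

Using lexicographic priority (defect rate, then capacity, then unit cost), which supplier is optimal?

Opt3

First minimize defect rate: best is 1.9, kept {Opt3, Opt11}.
Then maximize capacity: best is 635, kept {Opt3}.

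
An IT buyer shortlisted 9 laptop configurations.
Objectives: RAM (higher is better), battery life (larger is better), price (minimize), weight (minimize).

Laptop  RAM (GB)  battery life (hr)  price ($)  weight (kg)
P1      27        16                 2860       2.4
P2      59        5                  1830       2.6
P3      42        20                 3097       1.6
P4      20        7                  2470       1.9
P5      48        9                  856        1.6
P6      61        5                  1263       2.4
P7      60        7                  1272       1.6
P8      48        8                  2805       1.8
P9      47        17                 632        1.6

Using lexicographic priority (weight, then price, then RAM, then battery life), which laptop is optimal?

P9

First minimize weight: best is 1.6, kept {P3, P5, P7, P9}.
Then minimize price: best is 632, kept {P9}.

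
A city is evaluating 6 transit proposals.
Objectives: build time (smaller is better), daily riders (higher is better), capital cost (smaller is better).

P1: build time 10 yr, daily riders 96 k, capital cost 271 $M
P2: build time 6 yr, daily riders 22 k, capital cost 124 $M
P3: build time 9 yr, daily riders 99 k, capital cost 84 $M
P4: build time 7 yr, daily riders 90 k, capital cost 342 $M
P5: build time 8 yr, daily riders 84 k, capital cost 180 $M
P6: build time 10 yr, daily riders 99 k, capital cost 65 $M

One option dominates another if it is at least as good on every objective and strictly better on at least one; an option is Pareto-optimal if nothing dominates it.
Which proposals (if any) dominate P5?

P1: worse on build time (10 vs 8).
P2: worse on daily riders (22 vs 84).
P3: worse on build time (9 vs 8).
P4: worse on capital cost (342 vs 180).
P6: worse on build time (10 vs 8).
No option dominates P5.

none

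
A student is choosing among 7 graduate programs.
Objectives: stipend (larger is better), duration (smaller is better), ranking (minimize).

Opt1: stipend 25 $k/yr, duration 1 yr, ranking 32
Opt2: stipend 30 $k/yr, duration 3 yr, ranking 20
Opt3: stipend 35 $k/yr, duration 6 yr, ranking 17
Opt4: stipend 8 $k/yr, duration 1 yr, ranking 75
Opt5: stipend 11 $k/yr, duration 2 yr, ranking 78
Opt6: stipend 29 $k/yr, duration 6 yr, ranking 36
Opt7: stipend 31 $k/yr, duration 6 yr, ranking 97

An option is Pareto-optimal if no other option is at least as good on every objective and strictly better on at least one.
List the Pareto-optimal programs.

Opt1, Opt2, Opt3

Opt1: not dominated.
Opt2: not dominated.
Opt3: not dominated (best stipend).
Opt4: dominated by Opt1 (stipend 25≥8, duration 1≤1, ranking 32≤75).
Opt5: dominated by Opt1 (stipend 25≥11, duration 1≤2, ranking 32≤78).
Opt6: dominated by Opt2 (stipend 30≥29, duration 3≤6, ranking 20≤36).
Opt7: dominated by Opt3 (stipend 35≥31, duration 6≤6, ranking 17≤97).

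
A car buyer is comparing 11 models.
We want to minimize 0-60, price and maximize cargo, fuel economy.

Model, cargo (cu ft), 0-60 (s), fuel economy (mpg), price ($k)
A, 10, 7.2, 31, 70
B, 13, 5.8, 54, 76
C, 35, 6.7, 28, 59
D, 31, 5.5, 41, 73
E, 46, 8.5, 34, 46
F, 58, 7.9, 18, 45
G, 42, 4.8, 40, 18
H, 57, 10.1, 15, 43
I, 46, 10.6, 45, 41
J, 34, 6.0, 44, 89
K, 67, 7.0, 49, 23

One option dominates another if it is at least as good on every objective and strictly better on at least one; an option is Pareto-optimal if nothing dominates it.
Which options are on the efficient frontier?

B, D, G, J, K

A: dominated by G (cargo 42≥10, 0-60 4.8≤7.2, fuel economy 40≥31, price 18≤70).
B: not dominated (best fuel economy).
C: dominated by G (cargo 42≥35, 0-60 4.8≤6.7, fuel economy 40≥28, price 18≤59).
D: not dominated.
E: dominated by K (cargo 67≥46, 0-60 7.0≤8.5, fuel economy 49≥34, price 23≤46).
F: dominated by K (cargo 67≥58, 0-60 7.0≤7.9, fuel economy 49≥18, price 23≤45).
G: not dominated (best 0-60).
H: dominated by K (cargo 67≥57, 0-60 7.0≤10.1, fuel economy 49≥15, price 23≤43).
I: dominated by K (cargo 67≥46, 0-60 7.0≤10.6, fuel economy 49≥45, price 23≤41).
J: not dominated.
K: not dominated (best cargo).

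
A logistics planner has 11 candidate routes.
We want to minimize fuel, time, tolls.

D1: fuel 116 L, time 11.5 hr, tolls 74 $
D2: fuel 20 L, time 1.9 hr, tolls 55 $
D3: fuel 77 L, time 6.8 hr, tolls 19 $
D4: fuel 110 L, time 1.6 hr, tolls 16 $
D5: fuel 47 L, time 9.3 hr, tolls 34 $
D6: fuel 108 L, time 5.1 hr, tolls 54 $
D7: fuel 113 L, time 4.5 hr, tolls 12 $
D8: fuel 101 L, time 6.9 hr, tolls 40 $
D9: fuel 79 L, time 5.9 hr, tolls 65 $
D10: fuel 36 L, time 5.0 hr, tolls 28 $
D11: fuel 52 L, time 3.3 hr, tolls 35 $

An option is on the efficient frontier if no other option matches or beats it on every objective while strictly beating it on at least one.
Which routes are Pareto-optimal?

D1: dominated by D2 (fuel 20≤116, time 1.9≤11.5, tolls 55≤74).
D2: not dominated (best fuel).
D3: not dominated.
D4: not dominated (best time).
D5: dominated by D10 (fuel 36≤47, time 5.0≤9.3, tolls 28≤34).
D6: dominated by D10 (fuel 36≤108, time 5.0≤5.1, tolls 28≤54).
D7: not dominated (best tolls).
D8: dominated by D3 (fuel 77≤101, time 6.8≤6.9, tolls 19≤40).
D9: dominated by D2 (fuel 20≤79, time 1.9≤5.9, tolls 55≤65).
D10: not dominated.
D11: not dominated.

D2, D3, D4, D7, D10, D11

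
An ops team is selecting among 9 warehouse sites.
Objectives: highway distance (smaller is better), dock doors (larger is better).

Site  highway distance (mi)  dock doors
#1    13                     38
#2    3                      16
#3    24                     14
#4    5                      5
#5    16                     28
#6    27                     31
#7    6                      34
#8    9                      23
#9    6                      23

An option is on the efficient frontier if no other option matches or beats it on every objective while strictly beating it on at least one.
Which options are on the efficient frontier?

#1, #2, #7

#1: not dominated (best dock doors).
#2: not dominated (best highway distance).
#3: dominated by #1 (highway distance 13≤24, dock doors 38≥14).
#4: dominated by #2 (highway distance 3≤5, dock doors 16≥5).
#5: dominated by #1 (highway distance 13≤16, dock doors 38≥28).
#6: dominated by #1 (highway distance 13≤27, dock doors 38≥31).
#7: not dominated.
#8: dominated by #7 (highway distance 6≤9, dock doors 34≥23).
#9: dominated by #7 (highway distance 6≤6, dock doors 34≥23).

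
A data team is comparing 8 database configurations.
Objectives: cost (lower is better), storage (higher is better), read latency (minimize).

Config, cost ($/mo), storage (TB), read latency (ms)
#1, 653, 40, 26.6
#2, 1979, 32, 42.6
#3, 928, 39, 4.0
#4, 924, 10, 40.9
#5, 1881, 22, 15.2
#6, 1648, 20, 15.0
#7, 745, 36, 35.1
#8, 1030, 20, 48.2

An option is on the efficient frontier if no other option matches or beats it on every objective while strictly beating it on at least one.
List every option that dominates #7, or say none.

#1: cost 653≤745, storage 40≥36, read latency 26.6≤35.1 — dominates #7.
Others (#2, #3, #4, #5, #6, #8) are each worse than #7 on at least one objective.

#1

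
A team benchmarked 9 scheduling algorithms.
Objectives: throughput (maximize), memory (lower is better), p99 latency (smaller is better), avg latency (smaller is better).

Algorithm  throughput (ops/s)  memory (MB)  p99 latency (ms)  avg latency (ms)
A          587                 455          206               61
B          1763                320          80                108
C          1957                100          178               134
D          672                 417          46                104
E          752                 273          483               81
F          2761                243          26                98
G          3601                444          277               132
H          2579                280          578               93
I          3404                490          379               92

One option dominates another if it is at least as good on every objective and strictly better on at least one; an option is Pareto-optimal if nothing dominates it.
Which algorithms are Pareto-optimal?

A, C, E, F, G, H, I

A: not dominated (best avg latency).
B: dominated by F (throughput 2761≥1763, memory 243≤320, p99 latency 26≤80, avg latency 98≤108).
C: not dominated (best memory).
D: dominated by F (throughput 2761≥672, memory 243≤417, p99 latency 26≤46, avg latency 98≤104).
E: not dominated.
F: not dominated (best p99 latency).
G: not dominated (best throughput).
H: not dominated.
I: not dominated.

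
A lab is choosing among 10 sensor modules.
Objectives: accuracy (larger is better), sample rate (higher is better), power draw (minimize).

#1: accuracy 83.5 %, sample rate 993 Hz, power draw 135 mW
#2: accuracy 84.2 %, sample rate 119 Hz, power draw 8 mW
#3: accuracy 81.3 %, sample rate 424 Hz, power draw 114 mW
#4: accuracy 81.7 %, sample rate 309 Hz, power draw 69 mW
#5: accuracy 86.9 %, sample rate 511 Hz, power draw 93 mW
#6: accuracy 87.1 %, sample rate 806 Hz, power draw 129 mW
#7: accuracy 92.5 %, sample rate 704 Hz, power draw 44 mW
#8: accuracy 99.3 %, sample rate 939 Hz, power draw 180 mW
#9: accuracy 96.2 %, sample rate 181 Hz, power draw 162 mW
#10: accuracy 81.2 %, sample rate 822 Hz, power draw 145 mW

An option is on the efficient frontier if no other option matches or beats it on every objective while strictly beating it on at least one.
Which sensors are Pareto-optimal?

#1: not dominated (best sample rate).
#2: not dominated (best power draw).
#3: dominated by #5 (accuracy 86.9≥81.3, sample rate 511≥424, power draw 93≤114).
#4: dominated by #7 (accuracy 92.5≥81.7, sample rate 704≥309, power draw 44≤69).
#5: dominated by #7 (accuracy 92.5≥86.9, sample rate 704≥511, power draw 44≤93).
#6: not dominated.
#7: not dominated.
#8: not dominated (best accuracy).
#9: not dominated.
#10: dominated by #1 (accuracy 83.5≥81.2, sample rate 993≥822, power draw 135≤145).

#1, #2, #6, #7, #8, #9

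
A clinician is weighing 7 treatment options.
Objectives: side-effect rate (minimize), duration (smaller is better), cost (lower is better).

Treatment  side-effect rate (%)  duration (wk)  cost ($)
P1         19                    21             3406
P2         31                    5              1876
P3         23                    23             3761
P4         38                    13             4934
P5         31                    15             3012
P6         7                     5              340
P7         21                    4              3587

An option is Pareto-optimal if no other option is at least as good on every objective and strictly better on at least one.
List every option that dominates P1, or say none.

P6

P6: side-effect rate 7≤19, duration 5≤21, cost 340≤3406 — dominates P1.
Others (P2, P3, P4, P5, P7) are each worse than P1 on at least one objective.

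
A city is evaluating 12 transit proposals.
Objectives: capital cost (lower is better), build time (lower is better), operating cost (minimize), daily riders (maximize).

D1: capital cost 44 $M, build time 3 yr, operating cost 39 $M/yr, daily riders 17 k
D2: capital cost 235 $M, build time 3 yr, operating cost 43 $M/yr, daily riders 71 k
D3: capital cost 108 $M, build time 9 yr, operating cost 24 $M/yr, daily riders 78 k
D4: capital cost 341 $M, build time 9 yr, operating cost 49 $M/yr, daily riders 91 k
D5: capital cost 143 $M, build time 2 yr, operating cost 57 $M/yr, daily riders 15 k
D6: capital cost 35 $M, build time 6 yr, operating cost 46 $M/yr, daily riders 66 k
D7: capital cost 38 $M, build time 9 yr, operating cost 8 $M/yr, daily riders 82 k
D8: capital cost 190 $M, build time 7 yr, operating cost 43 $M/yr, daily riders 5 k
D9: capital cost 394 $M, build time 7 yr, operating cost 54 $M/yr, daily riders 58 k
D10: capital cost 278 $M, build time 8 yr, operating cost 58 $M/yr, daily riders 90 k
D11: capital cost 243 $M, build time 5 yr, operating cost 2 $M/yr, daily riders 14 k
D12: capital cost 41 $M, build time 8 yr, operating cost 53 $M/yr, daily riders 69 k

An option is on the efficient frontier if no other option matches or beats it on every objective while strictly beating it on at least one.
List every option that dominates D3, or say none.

D7: capital cost 38≤108, build time 9≤9, operating cost 8≤24, daily riders 82≥78 — dominates D3.
Others (D1, D2, D4, D5, D6, D8, D9, D10, D11, D12) are each worse than D3 on at least one objective.

D7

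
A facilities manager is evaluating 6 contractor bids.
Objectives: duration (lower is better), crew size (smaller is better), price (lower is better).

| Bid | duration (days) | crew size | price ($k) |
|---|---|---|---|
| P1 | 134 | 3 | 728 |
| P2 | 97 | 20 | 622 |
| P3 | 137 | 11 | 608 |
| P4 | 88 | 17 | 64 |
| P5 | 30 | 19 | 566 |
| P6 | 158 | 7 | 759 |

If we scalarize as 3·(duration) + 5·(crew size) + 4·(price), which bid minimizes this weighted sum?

P4

P1: 3·134 + 5·3 + 4·728 = 3329
P2: 3·97 + 5·20 + 4·622 = 2879
P3: 3·137 + 5·11 + 4·608 = 2898
P4: 3·88 + 5·17 + 4·64 = 605
P5: 3·30 + 5·19 + 4·566 = 2449
P6: 3·158 + 5·7 + 4·759 = 3545
Lowest: P4 at 605.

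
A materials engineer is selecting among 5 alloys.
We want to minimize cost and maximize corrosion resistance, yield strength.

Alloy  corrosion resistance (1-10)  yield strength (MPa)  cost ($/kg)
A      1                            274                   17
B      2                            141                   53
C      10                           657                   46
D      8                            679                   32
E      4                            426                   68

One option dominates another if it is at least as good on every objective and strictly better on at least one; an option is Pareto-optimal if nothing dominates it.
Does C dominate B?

C vs B: corrosion resistance 10≥2, yield strength 657≥141, cost 46≤53 — C is at least as good on every objective with at least one strict improvement.

Yes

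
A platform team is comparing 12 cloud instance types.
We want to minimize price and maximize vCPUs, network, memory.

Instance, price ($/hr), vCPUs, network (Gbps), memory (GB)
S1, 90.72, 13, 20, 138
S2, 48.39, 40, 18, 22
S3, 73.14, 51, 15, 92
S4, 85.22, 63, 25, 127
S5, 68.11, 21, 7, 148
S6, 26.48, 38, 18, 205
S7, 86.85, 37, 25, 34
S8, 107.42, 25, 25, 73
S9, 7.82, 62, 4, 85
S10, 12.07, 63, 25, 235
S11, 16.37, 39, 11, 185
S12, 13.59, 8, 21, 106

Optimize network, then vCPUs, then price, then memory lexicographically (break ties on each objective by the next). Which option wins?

First maximize network: best is 25, kept {S4, S7, S8, S10}.
Then maximize vCPUs: best is 63, kept {S4, S10}.
Then minimize price: best is 12.07, kept {S10}.

S10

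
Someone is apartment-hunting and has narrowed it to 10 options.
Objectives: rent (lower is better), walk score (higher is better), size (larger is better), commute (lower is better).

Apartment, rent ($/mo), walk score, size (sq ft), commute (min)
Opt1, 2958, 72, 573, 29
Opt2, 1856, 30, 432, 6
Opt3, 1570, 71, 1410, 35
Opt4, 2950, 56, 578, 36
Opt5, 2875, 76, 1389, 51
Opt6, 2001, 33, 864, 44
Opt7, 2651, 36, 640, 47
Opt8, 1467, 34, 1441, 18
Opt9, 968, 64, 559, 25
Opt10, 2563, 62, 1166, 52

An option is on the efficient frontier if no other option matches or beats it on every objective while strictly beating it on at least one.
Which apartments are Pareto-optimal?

Opt1, Opt2, Opt3, Opt5, Opt8, Opt9

Opt1: not dominated.
Opt2: not dominated (best commute).
Opt3: not dominated.
Opt4: dominated by Opt3 (rent 1570≤2950, walk score 71≥56, size 1410≥578, commute 35≤36).
Opt5: not dominated (best walk score).
Opt6: dominated by Opt3 (rent 1570≤2001, walk score 71≥33, size 1410≥864, commute 35≤44).
Opt7: dominated by Opt3 (rent 1570≤2651, walk score 71≥36, size 1410≥640, commute 35≤47).
Opt8: not dominated (best size).
Opt9: not dominated (best rent).
Opt10: dominated by Opt3 (rent 1570≤2563, walk score 71≥62, size 1410≥1166, commute 35≤52).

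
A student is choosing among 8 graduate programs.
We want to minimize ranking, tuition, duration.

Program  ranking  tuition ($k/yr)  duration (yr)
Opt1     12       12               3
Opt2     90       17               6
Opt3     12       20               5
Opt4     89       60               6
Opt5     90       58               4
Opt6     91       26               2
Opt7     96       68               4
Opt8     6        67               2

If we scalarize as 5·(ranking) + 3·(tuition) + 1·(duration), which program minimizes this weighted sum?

Opt1: 5·12 + 3·12 + 1·3 = 99
Opt2: 5·90 + 3·17 + 1·6 = 507
Opt3: 5·12 + 3·20 + 1·5 = 125
Opt4: 5·89 + 3·60 + 1·6 = 631
Opt5: 5·90 + 3·58 + 1·4 = 628
Opt6: 5·91 + 3·26 + 1·2 = 535
Opt7: 5·96 + 3·68 + 1·4 = 688
Opt8: 5·6 + 3·67 + 1·2 = 233
Lowest: Opt1 at 99.

Opt1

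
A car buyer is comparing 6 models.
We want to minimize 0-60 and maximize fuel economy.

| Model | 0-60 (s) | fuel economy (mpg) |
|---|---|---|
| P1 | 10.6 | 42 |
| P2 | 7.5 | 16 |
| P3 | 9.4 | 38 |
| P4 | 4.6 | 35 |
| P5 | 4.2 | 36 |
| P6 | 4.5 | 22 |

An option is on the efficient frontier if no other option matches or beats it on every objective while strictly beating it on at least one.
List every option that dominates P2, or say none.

P4, P5, P6

P4: 0-60 4.6≤7.5, fuel economy 35≥16 — dominates P2.
P5: 0-60 4.2≤7.5, fuel economy 36≥16 — dominates P2.
P6: 0-60 4.5≤7.5, fuel economy 22≥16 — dominates P2.
Others (P1, P3) are each worse than P2 on at least one objective.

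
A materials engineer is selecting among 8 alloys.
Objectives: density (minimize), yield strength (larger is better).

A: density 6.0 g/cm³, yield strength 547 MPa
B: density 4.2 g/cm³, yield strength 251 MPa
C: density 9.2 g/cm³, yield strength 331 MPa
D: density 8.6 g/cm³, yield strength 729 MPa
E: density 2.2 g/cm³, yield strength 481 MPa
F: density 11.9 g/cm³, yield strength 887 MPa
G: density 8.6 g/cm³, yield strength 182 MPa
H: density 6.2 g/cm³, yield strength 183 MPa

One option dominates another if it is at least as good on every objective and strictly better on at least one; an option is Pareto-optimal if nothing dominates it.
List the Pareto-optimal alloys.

A: not dominated.
B: dominated by E (density 2.2≤4.2, yield strength 481≥251).
C: dominated by A (density 6.0≤9.2, yield strength 547≥331).
D: not dominated.
E: not dominated (best density).
F: not dominated (best yield strength).
G: dominated by A (density 6.0≤8.6, yield strength 547≥182).
H: dominated by A (density 6.0≤6.2, yield strength 547≥183).

A, D, E, F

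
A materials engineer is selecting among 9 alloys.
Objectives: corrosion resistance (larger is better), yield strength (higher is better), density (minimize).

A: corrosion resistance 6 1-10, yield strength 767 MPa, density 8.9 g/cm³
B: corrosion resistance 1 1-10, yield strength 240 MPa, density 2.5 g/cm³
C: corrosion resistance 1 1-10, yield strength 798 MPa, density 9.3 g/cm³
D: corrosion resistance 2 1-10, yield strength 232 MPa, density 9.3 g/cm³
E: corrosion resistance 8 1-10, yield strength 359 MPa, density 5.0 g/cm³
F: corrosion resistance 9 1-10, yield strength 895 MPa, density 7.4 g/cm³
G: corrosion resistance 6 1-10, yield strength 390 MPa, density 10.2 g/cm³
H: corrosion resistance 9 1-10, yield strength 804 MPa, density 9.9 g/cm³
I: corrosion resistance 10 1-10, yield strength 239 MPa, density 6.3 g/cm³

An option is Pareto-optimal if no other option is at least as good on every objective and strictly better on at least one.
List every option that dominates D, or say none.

A: corrosion resistance 6≥2, yield strength 767≥232, density 8.9≤9.3 — dominates D.
E: corrosion resistance 8≥2, yield strength 359≥232, density 5.0≤9.3 — dominates D.
F: corrosion resistance 9≥2, yield strength 895≥232, density 7.4≤9.3 — dominates D.
I: corrosion resistance 10≥2, yield strength 239≥232, density 6.3≤9.3 — dominates D.
Others (B, C, G, H) are each worse than D on at least one objective.

A, E, F, I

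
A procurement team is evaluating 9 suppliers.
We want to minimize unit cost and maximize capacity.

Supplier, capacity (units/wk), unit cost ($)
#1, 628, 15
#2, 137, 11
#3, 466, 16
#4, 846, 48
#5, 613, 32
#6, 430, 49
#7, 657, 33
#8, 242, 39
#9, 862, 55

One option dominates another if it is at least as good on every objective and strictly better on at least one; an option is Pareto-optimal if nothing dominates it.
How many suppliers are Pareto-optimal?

5

#1: not dominated.
#2: not dominated (best unit cost).
#3: dominated by #1 (capacity 628≥466, unit cost 15≤16).
#4: not dominated.
#5: dominated by #1 (capacity 628≥613, unit cost 15≤32).
#6: dominated by #1 (capacity 628≥430, unit cost 15≤49).
#7: not dominated.
#8: dominated by #1 (capacity 628≥242, unit cost 15≤39).
#9: not dominated (best capacity).
Pareto-optimal: #1, #2, #4, #7, #9 → 5.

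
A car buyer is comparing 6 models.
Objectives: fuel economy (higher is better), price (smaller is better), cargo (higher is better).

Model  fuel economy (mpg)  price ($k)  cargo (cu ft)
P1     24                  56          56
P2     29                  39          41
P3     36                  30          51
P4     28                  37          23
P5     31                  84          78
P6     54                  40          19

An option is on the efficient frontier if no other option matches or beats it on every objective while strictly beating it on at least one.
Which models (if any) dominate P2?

P3

P3: fuel economy 36≥29, price 30≤39, cargo 51≥41 — dominates P2.
Others (P1, P4, P5, P6) are each worse than P2 on at least one objective.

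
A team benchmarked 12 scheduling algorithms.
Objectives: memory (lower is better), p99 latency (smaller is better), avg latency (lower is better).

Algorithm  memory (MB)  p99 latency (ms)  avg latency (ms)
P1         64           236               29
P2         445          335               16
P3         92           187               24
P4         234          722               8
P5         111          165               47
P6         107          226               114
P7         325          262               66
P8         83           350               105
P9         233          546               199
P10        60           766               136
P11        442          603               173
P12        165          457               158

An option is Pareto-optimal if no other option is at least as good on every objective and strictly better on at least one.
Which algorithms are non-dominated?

P1: not dominated.
P2: not dominated.
P3: not dominated.
P4: not dominated (best avg latency).
P5: not dominated (best p99 latency).
P6: dominated by P3 (memory 92≤107, p99 latency 187≤226, avg latency 24≤114).
P7: dominated by P1 (memory 64≤325, p99 latency 236≤262, avg latency 29≤66).
P8: dominated by P1 (memory 64≤83, p99 latency 236≤350, avg latency 29≤105).
P9: dominated by P1 (memory 64≤233, p99 latency 236≤546, avg latency 29≤199).
P10: not dominated (best memory).
P11: dominated by P1 (memory 64≤442, p99 latency 236≤603, avg latency 29≤173).
P12: dominated by P1 (memory 64≤165, p99 latency 236≤457, avg latency 29≤158).

P1, P2, P3, P4, P5, P10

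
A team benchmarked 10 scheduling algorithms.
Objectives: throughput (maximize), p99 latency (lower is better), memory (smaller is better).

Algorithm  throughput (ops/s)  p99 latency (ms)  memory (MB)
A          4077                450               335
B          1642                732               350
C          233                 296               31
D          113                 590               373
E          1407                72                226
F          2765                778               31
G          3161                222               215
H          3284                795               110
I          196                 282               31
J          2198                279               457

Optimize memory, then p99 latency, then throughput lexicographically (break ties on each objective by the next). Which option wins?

First minimize memory: best is 31, kept {C, F, I}.
Then minimize p99 latency: best is 282, kept {I}.

I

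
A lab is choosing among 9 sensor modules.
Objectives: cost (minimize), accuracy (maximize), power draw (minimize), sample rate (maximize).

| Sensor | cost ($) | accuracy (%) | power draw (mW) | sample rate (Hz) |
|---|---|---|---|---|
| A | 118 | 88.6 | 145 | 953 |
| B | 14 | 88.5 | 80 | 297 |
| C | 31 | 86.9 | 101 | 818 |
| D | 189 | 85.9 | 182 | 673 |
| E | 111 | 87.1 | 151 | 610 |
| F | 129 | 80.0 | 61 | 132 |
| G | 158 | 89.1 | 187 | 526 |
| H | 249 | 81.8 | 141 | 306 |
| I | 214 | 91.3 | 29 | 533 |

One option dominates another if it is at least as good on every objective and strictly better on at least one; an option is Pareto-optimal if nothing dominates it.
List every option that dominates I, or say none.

none

A: worse on accuracy (88.6 vs 91.3).
B: worse on accuracy (88.5 vs 91.3).
C: worse on accuracy (86.9 vs 91.3).
D: worse on accuracy (85.9 vs 91.3).
E: worse on accuracy (87.1 vs 91.3).
F: worse on accuracy (80.0 vs 91.3).
G: worse on accuracy (89.1 vs 91.3).
H: worse on cost (249 vs 214).
No option dominates I.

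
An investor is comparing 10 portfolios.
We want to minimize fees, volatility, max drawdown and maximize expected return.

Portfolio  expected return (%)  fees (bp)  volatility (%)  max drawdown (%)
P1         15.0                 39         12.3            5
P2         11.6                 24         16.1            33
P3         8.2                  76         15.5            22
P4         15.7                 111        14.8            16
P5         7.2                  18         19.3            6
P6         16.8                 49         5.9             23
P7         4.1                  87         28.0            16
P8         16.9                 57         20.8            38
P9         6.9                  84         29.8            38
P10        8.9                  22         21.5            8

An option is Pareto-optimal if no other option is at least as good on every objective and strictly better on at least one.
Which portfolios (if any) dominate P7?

P1, P5, P10

P1: expected return 15.0≥4.1, fees 39≤87, volatility 12.3≤28.0, max drawdown 5≤16 — dominates P7.
P5: expected return 7.2≥4.1, fees 18≤87, volatility 19.3≤28.0, max drawdown 6≤16 — dominates P7.
P10: expected return 8.9≥4.1, fees 22≤87, volatility 21.5≤28.0, max drawdown 8≤16 — dominates P7.
Others (P2, P3, P4, P6, P8, P9) are each worse than P7 on at least one objective.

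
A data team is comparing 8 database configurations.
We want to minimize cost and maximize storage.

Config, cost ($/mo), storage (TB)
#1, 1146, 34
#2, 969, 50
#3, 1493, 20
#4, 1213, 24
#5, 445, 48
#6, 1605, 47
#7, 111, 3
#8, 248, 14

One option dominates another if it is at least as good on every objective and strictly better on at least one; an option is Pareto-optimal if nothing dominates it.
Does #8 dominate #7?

No

#8 vs #7: #8 is worse on cost (248 vs 111), so it does not dominate #7.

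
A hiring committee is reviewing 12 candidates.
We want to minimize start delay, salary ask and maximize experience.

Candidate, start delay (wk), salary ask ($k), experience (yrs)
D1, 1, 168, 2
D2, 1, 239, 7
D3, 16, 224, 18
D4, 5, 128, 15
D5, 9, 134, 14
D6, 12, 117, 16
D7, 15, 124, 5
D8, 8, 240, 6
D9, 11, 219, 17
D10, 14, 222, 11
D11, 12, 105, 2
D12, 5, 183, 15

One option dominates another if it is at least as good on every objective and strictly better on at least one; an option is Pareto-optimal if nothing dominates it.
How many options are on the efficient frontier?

7

D1: not dominated.
D2: not dominated.
D3: not dominated (best experience).
D4: not dominated.
D5: dominated by D4 (start delay 5≤9, salary ask 128≤134, experience 15≥14).
D6: not dominated.
D7: dominated by D6 (start delay 12≤15, salary ask 117≤124, experience 16≥5).
D8: dominated by D2 (start delay 1≤8, salary ask 239≤240, experience 7≥6).
D9: not dominated.
D10: dominated by D4 (start delay 5≤14, salary ask 128≤222, experience 15≥11).
D11: not dominated (best salary ask).
D12: dominated by D4 (start delay 5≤5, salary ask 128≤183, experience 15≥15).
Pareto-optimal: D1, D2, D3, D4, D6, D9, D11 → 7.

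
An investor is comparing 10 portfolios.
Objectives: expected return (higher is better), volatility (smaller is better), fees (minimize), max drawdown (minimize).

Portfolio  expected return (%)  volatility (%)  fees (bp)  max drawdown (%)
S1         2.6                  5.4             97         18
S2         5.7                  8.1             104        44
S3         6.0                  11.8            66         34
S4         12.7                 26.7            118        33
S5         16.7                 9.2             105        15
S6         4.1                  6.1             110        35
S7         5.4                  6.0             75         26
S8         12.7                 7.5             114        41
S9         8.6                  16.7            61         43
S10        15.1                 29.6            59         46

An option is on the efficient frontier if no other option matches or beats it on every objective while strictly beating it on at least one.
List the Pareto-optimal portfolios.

S1, S2, S3, S5, S7, S8, S9, S10

S1: not dominated (best volatility).
S2: not dominated.
S3: not dominated.
S4: dominated by S5 (expected return 16.7≥12.7, volatility 9.2≤26.7, fees 105≤118, max drawdown 15≤33).
S5: not dominated (best expected return).
S6: dominated by S7 (expected return 5.4≥4.1, volatility 6.0≤6.1, fees 75≤110, max drawdown 26≤35).
S7: not dominated.
S8: not dominated.
S9: not dominated.
S10: not dominated (best fees).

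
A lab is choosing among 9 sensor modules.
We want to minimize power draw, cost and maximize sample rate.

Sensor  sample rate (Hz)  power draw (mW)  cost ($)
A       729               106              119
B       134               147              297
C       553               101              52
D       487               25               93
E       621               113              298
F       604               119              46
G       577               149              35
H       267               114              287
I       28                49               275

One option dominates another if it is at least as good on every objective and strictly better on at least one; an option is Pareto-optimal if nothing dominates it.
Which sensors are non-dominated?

A: not dominated (best sample rate).
B: dominated by A (sample rate 729≥134, power draw 106≤147, cost 119≤297).
C: not dominated.
D: not dominated (best power draw).
E: dominated by A (sample rate 729≥621, power draw 106≤113, cost 119≤298).
F: not dominated.
G: not dominated (best cost).
H: dominated by A (sample rate 729≥267, power draw 106≤114, cost 119≤287).
I: dominated by D (sample rate 487≥28, power draw 25≤49, cost 93≤275).

A, C, D, F, G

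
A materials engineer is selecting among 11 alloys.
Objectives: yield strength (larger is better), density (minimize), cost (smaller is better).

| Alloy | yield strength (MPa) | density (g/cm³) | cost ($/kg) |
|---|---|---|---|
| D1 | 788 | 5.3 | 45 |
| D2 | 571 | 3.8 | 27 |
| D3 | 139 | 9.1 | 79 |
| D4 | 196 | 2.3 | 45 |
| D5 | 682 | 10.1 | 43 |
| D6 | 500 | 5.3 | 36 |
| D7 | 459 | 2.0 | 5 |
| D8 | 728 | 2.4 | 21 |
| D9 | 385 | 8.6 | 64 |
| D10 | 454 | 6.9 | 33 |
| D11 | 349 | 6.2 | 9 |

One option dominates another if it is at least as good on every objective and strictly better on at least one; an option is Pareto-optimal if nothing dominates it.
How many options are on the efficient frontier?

D1: not dominated (best yield strength).
D2: dominated by D8 (yield strength 728≥571, density 2.4≤3.8, cost 21≤27).
D3: dominated by D1 (yield strength 788≥139, density 5.3≤9.1, cost 45≤79).
D4: dominated by D7 (yield strength 459≥196, density 2.0≤2.3, cost 5≤45).
D5: dominated by D8 (yield strength 728≥682, density 2.4≤10.1, cost 21≤43).
D6: dominated by D2 (yield strength 571≥500, density 3.8≤5.3, cost 27≤36).
D7: not dominated (best density).
D8: not dominated.
D9: dominated by D1 (yield strength 788≥385, density 5.3≤8.6, cost 45≤64).
D10: dominated by D2 (yield strength 571≥454, density 3.8≤6.9, cost 27≤33).
D11: dominated by D7 (yield strength 459≥349, density 2.0≤6.2, cost 5≤9).
Pareto-optimal: D1, D7, D8 → 3.

3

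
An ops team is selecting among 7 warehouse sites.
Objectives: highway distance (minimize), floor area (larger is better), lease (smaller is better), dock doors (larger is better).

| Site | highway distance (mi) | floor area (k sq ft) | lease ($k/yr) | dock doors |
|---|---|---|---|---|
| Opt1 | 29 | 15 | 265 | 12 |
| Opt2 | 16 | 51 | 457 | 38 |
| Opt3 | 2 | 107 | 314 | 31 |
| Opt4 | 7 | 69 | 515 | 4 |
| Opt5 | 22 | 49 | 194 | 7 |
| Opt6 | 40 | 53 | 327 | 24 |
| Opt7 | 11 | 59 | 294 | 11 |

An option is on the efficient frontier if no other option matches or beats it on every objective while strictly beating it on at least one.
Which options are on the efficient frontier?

Opt1: not dominated.
Opt2: not dominated (best dock doors).
Opt3: not dominated (best highway distance).
Opt4: dominated by Opt3 (highway distance 2≤7, floor area 107≥69, lease 314≤515, dock doors 31≥4).
Opt5: not dominated (best lease).
Opt6: dominated by Opt3 (highway distance 2≤40, floor area 107≥53, lease 314≤327, dock doors 31≥24).
Opt7: not dominated.

Opt1, Opt2, Opt3, Opt5, Opt7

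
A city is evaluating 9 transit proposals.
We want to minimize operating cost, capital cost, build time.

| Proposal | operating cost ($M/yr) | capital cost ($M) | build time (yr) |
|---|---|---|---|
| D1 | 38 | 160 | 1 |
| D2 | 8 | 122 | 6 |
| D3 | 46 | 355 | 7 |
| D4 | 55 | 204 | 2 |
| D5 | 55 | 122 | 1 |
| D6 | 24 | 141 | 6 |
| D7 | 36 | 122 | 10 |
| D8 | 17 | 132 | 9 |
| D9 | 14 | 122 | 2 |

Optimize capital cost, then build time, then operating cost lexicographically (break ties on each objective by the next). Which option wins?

D5

First minimize capital cost: best is 122, kept {D2, D5, D7, D9}.
Then minimize build time: best is 1, kept {D5}.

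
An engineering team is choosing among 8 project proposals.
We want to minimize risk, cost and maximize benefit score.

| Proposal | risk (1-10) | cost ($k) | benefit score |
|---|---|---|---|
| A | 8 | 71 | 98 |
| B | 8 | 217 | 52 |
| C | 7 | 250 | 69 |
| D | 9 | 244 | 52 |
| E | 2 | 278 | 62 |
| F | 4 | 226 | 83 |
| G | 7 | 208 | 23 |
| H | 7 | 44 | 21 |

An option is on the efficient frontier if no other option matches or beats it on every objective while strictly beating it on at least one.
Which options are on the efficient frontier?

A: not dominated (best benefit score).
B: dominated by A (risk 8≤8, cost 71≤217, benefit score 98≥52).
C: dominated by F (risk 4≤7, cost 226≤250, benefit score 83≥69).
D: dominated by A (risk 8≤9, cost 71≤244, benefit score 98≥52).
E: not dominated (best risk).
F: not dominated.
G: not dominated.
H: not dominated (best cost).

A, E, F, G, H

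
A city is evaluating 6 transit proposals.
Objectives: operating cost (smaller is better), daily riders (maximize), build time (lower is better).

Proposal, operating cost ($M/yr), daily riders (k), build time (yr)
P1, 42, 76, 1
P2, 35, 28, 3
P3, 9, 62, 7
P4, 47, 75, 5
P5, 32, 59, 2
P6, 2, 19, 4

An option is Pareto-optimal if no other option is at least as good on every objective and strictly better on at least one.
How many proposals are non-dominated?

4

P1: not dominated (best daily riders).
P2: dominated by P5 (operating cost 32≤35, daily riders 59≥28, build time 2≤3).
P3: not dominated.
P4: dominated by P1 (operating cost 42≤47, daily riders 76≥75, build time 1≤5).
P5: not dominated.
P6: not dominated (best operating cost).
Pareto-optimal: P1, P3, P5, P6 → 4.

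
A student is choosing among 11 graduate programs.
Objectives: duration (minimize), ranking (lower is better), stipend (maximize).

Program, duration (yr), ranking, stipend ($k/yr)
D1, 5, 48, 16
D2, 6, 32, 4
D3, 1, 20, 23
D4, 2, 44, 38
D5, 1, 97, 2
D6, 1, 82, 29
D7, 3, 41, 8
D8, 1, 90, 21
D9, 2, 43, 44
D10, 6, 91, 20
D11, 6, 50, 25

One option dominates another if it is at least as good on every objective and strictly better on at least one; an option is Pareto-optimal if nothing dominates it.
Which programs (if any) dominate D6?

D1: worse on duration (5 vs 1).
D2: worse on duration (6 vs 1).
D3: worse on stipend (23 vs 29).
D4: worse on duration (2 vs 1).
D5: worse on ranking (97 vs 82).
D7: worse on duration (3 vs 1).
D8: worse on ranking (90 vs 82).
D9: worse on duration (2 vs 1).
D10: worse on duration (6 vs 1).
D11: worse on duration (6 vs 1).
No option dominates D6.

none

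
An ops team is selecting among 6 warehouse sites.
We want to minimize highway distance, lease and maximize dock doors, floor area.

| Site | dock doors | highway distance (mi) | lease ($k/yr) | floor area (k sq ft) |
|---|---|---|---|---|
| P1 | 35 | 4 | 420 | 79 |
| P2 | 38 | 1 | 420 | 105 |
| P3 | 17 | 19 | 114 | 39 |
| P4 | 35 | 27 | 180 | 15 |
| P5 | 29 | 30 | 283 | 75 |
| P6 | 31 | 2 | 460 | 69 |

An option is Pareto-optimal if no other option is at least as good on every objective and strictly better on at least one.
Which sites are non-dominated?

P2, P3, P4, P5

P1: dominated by P2 (dock doors 38≥35, highway distance 1≤4, lease 420≤420, floor area 105≥79).
P2: not dominated (best dock doors).
P3: not dominated (best lease).
P4: not dominated.
P5: not dominated.
P6: dominated by P2 (dock doors 38≥31, highway distance 1≤2, lease 420≤460, floor area 105≥69).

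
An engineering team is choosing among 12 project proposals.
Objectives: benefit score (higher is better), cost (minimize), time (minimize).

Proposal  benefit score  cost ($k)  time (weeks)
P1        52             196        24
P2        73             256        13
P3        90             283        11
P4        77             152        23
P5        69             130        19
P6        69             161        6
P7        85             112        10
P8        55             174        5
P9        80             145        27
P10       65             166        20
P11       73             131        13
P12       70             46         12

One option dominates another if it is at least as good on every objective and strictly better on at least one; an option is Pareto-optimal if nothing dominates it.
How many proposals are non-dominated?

P1: dominated by P4 (benefit score 77≥52, cost 152≤196, time 23≤24).
P2: dominated by P7 (benefit score 85≥73, cost 112≤256, time 10≤13).
P3: not dominated (best benefit score).
P4: dominated by P7 (benefit score 85≥77, cost 112≤152, time 10≤23).
P5: dominated by P7 (benefit score 85≥69, cost 112≤130, time 10≤19).
P6: not dominated.
P7: not dominated.
P8: not dominated (best time).
P9: dominated by P7 (benefit score 85≥80, cost 112≤145, time 10≤27).
P10: dominated by P5 (benefit score 69≥65, cost 130≤166, time 19≤20).
P11: dominated by P7 (benefit score 85≥73, cost 112≤131, time 10≤13).
P12: not dominated (best cost).
Pareto-optimal: P3, P6, P7, P8, P12 → 5.

5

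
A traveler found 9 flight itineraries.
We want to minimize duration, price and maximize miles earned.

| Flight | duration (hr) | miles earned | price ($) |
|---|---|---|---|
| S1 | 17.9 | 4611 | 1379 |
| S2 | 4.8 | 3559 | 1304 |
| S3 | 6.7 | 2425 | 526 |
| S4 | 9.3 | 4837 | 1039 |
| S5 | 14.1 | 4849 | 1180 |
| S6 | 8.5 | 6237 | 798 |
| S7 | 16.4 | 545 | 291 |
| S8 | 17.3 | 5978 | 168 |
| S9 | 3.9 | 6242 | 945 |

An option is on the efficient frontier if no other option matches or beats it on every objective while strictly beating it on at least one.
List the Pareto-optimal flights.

S3, S6, S7, S8, S9

S1: dominated by S4 (duration 9.3≤17.9, miles earned 4837≥4611, price 1039≤1379).
S2: dominated by S9 (duration 3.9≤4.8, miles earned 6242≥3559, price 945≤1304).
S3: not dominated.
S4: dominated by S6 (duration 8.5≤9.3, miles earned 6237≥4837, price 798≤1039).
S5: dominated by S6 (duration 8.5≤14.1, miles earned 6237≥4849, price 798≤1180).
S6: not dominated.
S7: not dominated.
S8: not dominated (best price).
S9: not dominated (best duration).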